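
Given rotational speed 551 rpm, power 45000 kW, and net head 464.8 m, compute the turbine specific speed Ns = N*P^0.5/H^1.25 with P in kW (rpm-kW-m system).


Ns = 551 * 45000^0.5 / 464.8^1.25 = 54.1596


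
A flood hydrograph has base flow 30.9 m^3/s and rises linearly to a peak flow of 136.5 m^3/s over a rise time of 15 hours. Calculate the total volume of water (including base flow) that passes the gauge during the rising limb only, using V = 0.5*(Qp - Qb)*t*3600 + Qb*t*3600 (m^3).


V = 0.5*(136.5 - 30.9)*15*3600 + 30.9*15*3600 = 4.5198e+06 m^3


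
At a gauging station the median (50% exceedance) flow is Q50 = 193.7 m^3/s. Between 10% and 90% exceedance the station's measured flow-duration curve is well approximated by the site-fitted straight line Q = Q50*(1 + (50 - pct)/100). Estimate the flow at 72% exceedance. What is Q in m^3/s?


Q = 193.7 * (1 + (50 - 72)/100) = 151.0860 m^3/s


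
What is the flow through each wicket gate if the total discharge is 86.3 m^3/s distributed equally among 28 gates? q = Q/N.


q = 86.3 / 28 = 3.0821 m^3/s


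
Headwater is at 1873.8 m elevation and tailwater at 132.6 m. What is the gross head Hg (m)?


Hg = 1873.8 - 132.6 = 1741.2000 m


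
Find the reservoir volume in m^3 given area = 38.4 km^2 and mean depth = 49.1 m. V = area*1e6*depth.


V = 38.4 * 1e6 * 49.1 = 1.8854e+09 m^3


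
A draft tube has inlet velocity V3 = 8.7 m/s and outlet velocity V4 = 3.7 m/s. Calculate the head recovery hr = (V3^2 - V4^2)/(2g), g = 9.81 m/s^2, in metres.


hr = (8.7^2 - 3.7^2) / (2*9.81) = 3.1600 m


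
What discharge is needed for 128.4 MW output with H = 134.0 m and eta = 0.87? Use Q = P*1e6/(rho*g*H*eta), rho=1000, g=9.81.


Q = 128.4 * 1e6 / (1000 * 9.81 * 134.0 * 0.87) = 112.2721 m^3/s


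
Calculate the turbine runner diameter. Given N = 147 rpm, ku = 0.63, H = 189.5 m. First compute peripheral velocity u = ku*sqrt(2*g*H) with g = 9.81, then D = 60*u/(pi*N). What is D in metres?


u = 0.63 * sqrt(2*9.81*189.5) = 38.4145 m/s
D = 60 * 38.4145 / (pi * 147) = 4.9909 m


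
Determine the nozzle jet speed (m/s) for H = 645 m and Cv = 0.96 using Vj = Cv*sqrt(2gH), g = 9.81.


Vj = 0.96 * sqrt(2*9.81*645) = 107.9942 m/s


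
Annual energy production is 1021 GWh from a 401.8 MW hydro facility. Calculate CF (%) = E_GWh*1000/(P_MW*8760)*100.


CF = 1021 * 1000 / (401.8 * 8760) * 100 = 29.0076 %


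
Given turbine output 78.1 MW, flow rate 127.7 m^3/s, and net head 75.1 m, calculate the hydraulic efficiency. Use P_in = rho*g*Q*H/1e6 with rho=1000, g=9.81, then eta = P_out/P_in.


P_in = 1000 * 9.81 * 127.7 * 75.1 / 1e6 = 94.0805 MW
eta = 78.1 / 94.0805 = 0.8301


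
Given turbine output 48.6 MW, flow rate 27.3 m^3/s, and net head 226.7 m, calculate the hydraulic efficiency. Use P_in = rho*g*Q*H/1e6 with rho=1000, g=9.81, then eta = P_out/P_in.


P_in = 1000 * 9.81 * 27.3 * 226.7 / 1e6 = 60.7132 MW
eta = 48.6 / 60.7132 = 0.8005


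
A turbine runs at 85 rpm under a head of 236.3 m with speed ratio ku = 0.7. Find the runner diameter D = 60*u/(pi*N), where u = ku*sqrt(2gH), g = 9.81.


u = 0.7 * sqrt(2*9.81*236.3) = 47.6628 m/s
D = 60 * 47.6628 / (pi * 85) = 10.7093 m


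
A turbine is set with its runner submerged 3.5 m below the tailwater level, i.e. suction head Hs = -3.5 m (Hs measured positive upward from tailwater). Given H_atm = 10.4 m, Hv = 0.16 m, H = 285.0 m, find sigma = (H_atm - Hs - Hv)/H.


sigma = (10.4 - (-3.5) - 0.16) / 285.0 = 0.0482


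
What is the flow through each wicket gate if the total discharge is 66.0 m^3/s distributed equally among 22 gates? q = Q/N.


q = 66.0 / 22 = 3.0000 m^3/s


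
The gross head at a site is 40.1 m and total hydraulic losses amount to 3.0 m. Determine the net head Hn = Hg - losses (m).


Hn = 40.1 - 3.0 = 37.1000 m


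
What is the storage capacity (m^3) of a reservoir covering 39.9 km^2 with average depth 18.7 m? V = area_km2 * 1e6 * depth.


V = 39.9 * 1e6 * 18.7 = 7.4613e+08 m^3


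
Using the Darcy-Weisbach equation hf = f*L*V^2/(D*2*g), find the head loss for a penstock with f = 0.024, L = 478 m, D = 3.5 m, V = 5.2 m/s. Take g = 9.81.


hf = 0.024 * 478 * 5.2^2 / (3.5 * 2 * 9.81) = 4.5173 m


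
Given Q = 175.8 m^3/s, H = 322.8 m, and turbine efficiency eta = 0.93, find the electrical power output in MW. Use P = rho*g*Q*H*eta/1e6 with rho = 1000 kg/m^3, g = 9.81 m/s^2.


P = 1000 * 9.81 * 175.8 * 322.8 * 0.93 / 1e6 = 517.7312 MW


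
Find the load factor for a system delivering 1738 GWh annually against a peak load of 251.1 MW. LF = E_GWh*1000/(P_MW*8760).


LF = 1738 * 1000 / (251.1 * 8760) = 0.7901


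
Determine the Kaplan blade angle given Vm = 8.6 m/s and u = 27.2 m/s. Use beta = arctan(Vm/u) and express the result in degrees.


beta = arctan(8.6 / 27.2) = 17.5457 degrees


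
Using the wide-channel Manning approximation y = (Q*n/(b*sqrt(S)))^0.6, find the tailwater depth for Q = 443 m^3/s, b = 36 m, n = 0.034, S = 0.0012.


y = (443 * 0.034 / (36 * 0.0012^0.5))^0.6 = 4.4586 m


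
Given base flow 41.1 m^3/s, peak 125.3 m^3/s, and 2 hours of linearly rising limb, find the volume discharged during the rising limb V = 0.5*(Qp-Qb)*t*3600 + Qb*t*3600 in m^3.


V = 0.5*(125.3 - 41.1)*2*3600 + 41.1*2*3600 = 599040.0000 m^3


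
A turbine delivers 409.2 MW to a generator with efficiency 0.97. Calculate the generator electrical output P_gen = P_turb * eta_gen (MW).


P_gen = 409.2 * 0.97 = 396.9240 MW


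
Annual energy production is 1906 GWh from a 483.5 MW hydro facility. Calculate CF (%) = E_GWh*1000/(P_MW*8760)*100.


CF = 1906 * 1000 / (483.5 * 8760) * 100 = 45.0010 %


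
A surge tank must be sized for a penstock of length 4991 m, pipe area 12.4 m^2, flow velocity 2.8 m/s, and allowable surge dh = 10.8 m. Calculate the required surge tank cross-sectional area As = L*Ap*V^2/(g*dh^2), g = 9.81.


As = 4991 * 12.4 * 2.8^2 / (9.81 * 10.8^2) = 424.0419 m^2


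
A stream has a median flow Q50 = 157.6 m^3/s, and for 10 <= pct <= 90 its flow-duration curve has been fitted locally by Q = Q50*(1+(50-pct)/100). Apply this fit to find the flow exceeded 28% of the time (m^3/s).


Q = 157.6 * (1 + (50 - 28)/100) = 192.2720 m^3/s


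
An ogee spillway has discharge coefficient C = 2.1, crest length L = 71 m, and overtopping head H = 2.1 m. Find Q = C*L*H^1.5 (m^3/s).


Q = 2.1 * 71 * 2.1^1.5 = 453.7395 m^3/s


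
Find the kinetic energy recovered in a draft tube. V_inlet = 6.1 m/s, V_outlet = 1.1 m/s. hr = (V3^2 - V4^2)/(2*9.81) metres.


hr = (6.1^2 - 1.1^2) / (2*9.81) = 1.8349 m


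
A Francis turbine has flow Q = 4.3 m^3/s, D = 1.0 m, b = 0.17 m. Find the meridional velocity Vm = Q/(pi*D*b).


Vm = 4.3 / (pi * 1.0 * 0.17) = 8.0514 m/s


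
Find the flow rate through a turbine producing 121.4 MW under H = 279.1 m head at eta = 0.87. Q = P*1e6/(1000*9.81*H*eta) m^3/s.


Q = 121.4 * 1e6 / (1000 * 9.81 * 279.1 * 0.87) = 50.9648 m^3/s


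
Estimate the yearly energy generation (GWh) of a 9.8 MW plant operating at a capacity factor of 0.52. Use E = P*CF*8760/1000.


E = 9.8 * 0.52 * 8760 / 1000 = 44.6410 GWh


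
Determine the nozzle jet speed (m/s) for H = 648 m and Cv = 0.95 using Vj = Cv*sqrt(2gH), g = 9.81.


Vj = 0.95 * sqrt(2*9.81*648) = 107.1175 m/s


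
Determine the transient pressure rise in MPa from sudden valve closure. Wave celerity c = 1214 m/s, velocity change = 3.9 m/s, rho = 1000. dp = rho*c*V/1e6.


dp = 1000 * 1214 * 3.9 / 1e6 = 4.7346 MPa


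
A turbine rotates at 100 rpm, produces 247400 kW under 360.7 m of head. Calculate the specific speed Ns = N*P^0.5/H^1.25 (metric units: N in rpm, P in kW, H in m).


Ns = 100 * 247400^0.5 / 360.7^1.25 = 31.6422


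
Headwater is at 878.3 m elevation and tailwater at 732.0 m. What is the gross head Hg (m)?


Hg = 878.3 - 732.0 = 146.3000 m


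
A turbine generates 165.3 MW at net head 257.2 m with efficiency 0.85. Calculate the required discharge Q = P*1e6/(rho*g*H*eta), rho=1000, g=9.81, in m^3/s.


Q = 165.3 * 1e6 / (1000 * 9.81 * 257.2 * 0.85) = 77.0751 m^3/s


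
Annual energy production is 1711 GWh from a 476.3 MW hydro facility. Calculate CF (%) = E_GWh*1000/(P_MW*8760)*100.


CF = 1711 * 1000 / (476.3 * 8760) * 100 = 41.0077 %


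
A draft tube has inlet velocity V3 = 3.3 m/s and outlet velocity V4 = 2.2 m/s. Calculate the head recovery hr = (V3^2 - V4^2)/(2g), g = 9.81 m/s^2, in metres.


hr = (3.3^2 - 2.2^2) / (2*9.81) = 0.3084 m


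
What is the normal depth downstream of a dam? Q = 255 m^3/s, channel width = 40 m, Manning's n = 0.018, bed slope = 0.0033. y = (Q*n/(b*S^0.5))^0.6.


y = (255 * 0.018 / (40 * 0.0033^0.5))^0.6 = 1.5146 m


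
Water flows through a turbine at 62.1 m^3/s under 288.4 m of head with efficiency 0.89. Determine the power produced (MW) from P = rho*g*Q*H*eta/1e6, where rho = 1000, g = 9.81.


P = 1000 * 9.81 * 62.1 * 288.4 * 0.89 / 1e6 = 156.3673 MW


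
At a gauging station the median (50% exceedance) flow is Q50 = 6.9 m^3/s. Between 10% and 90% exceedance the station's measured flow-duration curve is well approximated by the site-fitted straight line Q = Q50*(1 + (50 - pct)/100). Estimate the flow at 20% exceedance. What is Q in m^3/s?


Q = 6.9 * (1 + (50 - 20)/100) = 8.9700 m^3/s


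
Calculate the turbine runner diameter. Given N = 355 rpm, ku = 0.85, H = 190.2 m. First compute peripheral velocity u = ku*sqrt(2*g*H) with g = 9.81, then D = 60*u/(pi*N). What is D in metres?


u = 0.85 * sqrt(2*9.81*190.2) = 51.9247 m/s
D = 60 * 51.9247 / (pi * 355) = 2.7935 m


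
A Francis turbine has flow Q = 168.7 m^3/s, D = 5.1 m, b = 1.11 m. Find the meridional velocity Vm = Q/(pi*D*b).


Vm = 168.7 / (pi * 5.1 * 1.11) = 9.4858 m/s


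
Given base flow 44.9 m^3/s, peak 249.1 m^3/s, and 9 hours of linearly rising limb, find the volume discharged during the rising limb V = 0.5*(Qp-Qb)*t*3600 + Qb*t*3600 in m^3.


V = 0.5*(249.1 - 44.9)*9*3600 + 44.9*9*3600 = 4.7628e+06 m^3


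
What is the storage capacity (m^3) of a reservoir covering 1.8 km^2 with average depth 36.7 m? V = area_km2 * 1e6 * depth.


V = 1.8 * 1e6 * 36.7 = 6.6060e+07 m^3


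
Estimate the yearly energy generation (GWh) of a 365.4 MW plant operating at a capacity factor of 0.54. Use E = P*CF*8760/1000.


E = 365.4 * 0.54 * 8760 / 1000 = 1728.4882 GWh


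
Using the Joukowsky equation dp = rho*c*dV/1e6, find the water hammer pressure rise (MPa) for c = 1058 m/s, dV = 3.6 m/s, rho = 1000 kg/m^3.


dp = 1000 * 1058 * 3.6 / 1e6 = 3.8088 MPa


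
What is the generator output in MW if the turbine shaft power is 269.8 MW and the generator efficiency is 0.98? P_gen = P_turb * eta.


P_gen = 269.8 * 0.98 = 264.4040 MW


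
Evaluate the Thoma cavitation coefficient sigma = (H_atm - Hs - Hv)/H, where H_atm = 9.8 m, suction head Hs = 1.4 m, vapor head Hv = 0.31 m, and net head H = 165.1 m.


sigma = (9.8 - 1.4 - 0.31) / 165.1 = 0.0490


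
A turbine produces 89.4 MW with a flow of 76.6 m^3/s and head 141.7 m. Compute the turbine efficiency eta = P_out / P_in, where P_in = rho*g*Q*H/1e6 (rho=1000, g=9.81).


P_in = 1000 * 9.81 * 76.6 * 141.7 / 1e6 = 106.4799 MW
eta = 89.4 / 106.4799 = 0.8396


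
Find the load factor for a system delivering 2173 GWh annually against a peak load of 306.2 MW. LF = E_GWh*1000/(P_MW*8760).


LF = 2173 * 1000 / (306.2 * 8760) = 0.8101


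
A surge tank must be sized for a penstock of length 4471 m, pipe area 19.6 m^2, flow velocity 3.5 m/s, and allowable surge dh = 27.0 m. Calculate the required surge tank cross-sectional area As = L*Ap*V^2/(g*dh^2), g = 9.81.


As = 4471 * 19.6 * 3.5^2 / (9.81 * 27.0^2) = 150.1068 m^2


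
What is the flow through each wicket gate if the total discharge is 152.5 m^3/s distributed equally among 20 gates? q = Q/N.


q = 152.5 / 20 = 7.6250 m^3/s


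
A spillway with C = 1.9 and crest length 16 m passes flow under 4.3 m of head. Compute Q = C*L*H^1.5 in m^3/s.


Q = 1.9 * 16 * 4.3^1.5 = 271.0668 m^3/s


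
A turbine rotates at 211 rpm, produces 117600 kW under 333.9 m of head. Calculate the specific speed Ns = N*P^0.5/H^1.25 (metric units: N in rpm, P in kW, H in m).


Ns = 211 * 117600^0.5 / 333.9^1.25 = 50.6951


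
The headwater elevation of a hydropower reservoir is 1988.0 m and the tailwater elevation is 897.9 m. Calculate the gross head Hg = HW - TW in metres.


Hg = 1988.0 - 897.9 = 1090.1000 m


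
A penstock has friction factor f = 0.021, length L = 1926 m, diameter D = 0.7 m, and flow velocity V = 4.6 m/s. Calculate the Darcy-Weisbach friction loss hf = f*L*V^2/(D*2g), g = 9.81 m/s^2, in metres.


hf = 0.021 * 1926 * 4.6^2 / (0.7 * 2 * 9.81) = 62.3152 m


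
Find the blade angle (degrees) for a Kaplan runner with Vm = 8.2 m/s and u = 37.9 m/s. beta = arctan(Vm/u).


beta = arctan(8.2 / 37.9) = 12.2083 degrees


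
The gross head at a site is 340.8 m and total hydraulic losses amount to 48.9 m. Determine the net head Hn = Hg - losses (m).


Hn = 340.8 - 48.9 = 291.9000 m


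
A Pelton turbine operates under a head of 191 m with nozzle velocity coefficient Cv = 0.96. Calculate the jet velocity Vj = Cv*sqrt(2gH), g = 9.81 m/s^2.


Vj = 0.96 * sqrt(2*9.81*191) = 58.7675 m/s


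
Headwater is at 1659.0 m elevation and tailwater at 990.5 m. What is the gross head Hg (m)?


Hg = 1659.0 - 990.5 = 668.5000 m


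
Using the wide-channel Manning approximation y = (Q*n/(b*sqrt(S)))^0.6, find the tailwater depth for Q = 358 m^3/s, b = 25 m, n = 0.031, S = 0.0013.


y = (358 * 0.031 / (25 * 0.0013^0.5))^0.6 = 4.5102 m


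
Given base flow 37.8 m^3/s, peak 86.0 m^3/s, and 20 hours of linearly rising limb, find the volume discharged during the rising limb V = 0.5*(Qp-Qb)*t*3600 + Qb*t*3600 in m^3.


V = 0.5*(86.0 - 37.8)*20*3600 + 37.8*20*3600 = 4.4568e+06 m^3


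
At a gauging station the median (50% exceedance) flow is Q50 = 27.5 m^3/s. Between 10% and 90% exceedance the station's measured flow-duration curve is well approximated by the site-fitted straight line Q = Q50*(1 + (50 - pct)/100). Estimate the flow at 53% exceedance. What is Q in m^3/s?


Q = 27.5 * (1 + (50 - 53)/100) = 26.6750 m^3/s


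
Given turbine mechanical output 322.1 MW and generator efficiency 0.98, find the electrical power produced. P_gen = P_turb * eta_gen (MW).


P_gen = 322.1 * 0.98 = 315.6580 MW


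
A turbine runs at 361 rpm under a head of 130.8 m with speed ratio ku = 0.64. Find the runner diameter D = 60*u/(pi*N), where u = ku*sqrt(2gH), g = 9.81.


u = 0.64 * sqrt(2*9.81*130.8) = 32.4215 m/s
D = 60 * 32.4215 / (pi * 361) = 1.7153 m


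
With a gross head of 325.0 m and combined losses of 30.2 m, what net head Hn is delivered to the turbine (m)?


Hn = 325.0 - 30.2 = 294.8000 m


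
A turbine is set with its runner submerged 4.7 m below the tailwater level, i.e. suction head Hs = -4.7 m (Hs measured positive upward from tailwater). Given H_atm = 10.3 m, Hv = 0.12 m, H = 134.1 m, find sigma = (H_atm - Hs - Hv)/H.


sigma = (10.3 - (-4.7) - 0.12) / 134.1 = 0.1110


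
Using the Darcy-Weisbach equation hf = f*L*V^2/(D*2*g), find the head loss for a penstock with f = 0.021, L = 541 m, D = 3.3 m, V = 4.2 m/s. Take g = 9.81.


hf = 0.021 * 541 * 4.2^2 / (3.3 * 2 * 9.81) = 3.0953 m


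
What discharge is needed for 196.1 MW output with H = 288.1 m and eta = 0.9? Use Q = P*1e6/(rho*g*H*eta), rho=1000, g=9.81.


Q = 196.1 * 1e6 / (1000 * 9.81 * 288.1 * 0.9) = 77.0944 m^3/s


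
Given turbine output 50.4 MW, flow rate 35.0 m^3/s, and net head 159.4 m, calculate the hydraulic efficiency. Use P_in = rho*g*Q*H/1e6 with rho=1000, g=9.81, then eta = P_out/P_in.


P_in = 1000 * 9.81 * 35.0 * 159.4 / 1e6 = 54.7300 MW
eta = 50.4 / 54.7300 = 0.9209


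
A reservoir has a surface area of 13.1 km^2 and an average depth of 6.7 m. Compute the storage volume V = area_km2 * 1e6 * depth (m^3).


V = 13.1 * 1e6 * 6.7 = 8.7770e+07 m^3


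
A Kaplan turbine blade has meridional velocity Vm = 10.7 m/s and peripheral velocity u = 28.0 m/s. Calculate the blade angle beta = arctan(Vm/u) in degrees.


beta = arctan(10.7 / 28.0) = 20.9140 degrees


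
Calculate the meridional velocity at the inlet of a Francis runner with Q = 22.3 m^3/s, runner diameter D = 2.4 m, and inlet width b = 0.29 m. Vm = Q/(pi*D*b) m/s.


Vm = 22.3 / (pi * 2.4 * 0.29) = 10.1987 m/s


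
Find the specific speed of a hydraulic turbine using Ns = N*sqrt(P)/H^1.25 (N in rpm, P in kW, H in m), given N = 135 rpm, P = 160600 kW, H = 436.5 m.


Ns = 135 * 160600^0.5 / 436.5^1.25 = 27.1160


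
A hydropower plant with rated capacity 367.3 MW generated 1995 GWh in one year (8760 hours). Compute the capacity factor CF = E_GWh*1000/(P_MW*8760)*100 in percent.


CF = 1995 * 1000 / (367.3 * 8760) * 100 = 62.0037 %


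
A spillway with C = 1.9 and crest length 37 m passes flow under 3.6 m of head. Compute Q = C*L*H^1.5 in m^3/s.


Q = 1.9 * 37 * 3.6^1.5 = 480.1855 m^3/s


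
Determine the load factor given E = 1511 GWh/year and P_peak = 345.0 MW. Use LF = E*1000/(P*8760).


LF = 1511 * 1000 / (345.0 * 8760) = 0.5000


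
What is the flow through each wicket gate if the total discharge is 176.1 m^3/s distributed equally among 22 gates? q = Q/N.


q = 176.1 / 22 = 8.0045 m^3/s


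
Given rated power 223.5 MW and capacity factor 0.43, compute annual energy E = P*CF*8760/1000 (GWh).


E = 223.5 * 0.43 * 8760 / 1000 = 841.8798 GWh


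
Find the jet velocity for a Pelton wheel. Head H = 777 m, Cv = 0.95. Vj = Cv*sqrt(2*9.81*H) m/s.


Vj = 0.95 * sqrt(2*9.81*777) = 117.2961 m/s


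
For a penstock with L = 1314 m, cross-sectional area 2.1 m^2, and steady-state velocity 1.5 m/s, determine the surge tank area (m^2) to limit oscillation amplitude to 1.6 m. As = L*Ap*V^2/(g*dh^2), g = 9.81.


As = 1314 * 2.1 * 1.5^2 / (9.81 * 1.6^2) = 247.2226 m^2


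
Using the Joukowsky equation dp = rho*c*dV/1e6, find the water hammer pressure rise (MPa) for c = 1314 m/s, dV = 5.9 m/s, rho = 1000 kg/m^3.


dp = 1000 * 1314 * 5.9 / 1e6 = 7.7526 MPa


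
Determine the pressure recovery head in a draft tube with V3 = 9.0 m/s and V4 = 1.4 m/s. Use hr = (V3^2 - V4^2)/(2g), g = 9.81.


hr = (9.0^2 - 1.4^2) / (2*9.81) = 4.0285 m


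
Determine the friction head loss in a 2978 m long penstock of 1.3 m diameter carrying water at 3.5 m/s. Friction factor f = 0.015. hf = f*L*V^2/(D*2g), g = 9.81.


hf = 0.015 * 2978 * 3.5^2 / (1.3 * 2 * 9.81) = 21.4541 m


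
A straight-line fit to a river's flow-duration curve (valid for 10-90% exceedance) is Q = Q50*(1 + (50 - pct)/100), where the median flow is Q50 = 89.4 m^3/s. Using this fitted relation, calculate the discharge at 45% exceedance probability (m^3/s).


Q = 89.4 * (1 + (50 - 45)/100) = 93.8700 m^3/s


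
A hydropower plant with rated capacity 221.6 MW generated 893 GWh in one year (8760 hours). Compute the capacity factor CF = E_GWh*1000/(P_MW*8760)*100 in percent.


CF = 893 * 1000 / (221.6 * 8760) * 100 = 46.0021 %


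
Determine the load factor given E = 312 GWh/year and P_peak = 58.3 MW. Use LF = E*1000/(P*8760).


LF = 312 * 1000 / (58.3 * 8760) = 0.6109


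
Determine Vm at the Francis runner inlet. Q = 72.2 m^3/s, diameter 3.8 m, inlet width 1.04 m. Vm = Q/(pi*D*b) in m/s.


Vm = 72.2 / (pi * 3.8 * 1.04) = 5.8153 m/s


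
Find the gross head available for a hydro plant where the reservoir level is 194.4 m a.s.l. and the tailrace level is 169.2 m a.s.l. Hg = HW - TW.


Hg = 194.4 - 169.2 = 25.2000 m


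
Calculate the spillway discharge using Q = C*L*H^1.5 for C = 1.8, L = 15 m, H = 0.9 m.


Q = 1.8 * 15 * 0.9^1.5 = 23.0530 m^3/s


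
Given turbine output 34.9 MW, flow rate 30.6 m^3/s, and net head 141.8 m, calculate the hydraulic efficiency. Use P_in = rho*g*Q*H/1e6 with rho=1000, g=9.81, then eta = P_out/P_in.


P_in = 1000 * 9.81 * 30.6 * 141.8 / 1e6 = 42.5664 MW
eta = 34.9 / 42.5664 = 0.8199


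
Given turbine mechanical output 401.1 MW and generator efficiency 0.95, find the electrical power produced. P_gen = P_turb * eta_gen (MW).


P_gen = 401.1 * 0.95 = 381.0450 MW


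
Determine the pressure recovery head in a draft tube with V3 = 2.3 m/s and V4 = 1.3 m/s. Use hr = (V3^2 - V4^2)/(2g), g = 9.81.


hr = (2.3^2 - 1.3^2) / (2*9.81) = 0.1835 m


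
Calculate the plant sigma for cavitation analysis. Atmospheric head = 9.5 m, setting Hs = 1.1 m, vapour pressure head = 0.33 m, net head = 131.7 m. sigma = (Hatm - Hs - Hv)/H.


sigma = (9.5 - 1.1 - 0.33) / 131.7 = 0.0613


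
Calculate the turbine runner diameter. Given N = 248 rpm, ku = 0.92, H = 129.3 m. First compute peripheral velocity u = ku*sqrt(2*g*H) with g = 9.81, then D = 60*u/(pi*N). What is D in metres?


u = 0.92 * sqrt(2*9.81*129.3) = 46.3379 m/s
D = 60 * 46.3379 / (pi * 248) = 3.5685 m


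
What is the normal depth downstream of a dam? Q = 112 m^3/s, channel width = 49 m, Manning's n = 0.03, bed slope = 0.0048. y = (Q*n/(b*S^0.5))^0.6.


y = (112 * 0.03 / (49 * 0.0048^0.5))^0.6 = 0.9938 m


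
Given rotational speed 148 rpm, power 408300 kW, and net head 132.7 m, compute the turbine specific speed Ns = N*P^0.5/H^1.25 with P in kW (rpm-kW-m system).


Ns = 148 * 408300^0.5 / 132.7^1.25 = 209.9727


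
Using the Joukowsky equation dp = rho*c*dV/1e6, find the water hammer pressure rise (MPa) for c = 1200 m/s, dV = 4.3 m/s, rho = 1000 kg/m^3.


dp = 1000 * 1200 * 4.3 / 1e6 = 5.1600 MPa


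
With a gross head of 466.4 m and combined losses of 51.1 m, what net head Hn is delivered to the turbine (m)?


Hn = 466.4 - 51.1 = 415.3000 m


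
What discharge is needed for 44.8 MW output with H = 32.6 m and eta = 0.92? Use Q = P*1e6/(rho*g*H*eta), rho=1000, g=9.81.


Q = 44.8 * 1e6 / (1000 * 9.81 * 32.6 * 0.92) = 152.2662 m^3/s


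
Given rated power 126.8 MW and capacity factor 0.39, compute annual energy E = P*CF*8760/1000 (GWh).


E = 126.8 * 0.39 * 8760 / 1000 = 433.1995 GWh


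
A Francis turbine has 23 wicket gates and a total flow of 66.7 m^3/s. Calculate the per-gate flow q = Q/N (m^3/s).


q = 66.7 / 23 = 2.9000 m^3/s


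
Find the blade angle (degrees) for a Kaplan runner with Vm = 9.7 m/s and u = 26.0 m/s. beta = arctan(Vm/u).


beta = arctan(9.7 / 26.0) = 20.4594 degrees


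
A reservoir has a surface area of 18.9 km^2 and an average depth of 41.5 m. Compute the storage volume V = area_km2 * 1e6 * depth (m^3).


V = 18.9 * 1e6 * 41.5 = 7.8435e+08 m^3


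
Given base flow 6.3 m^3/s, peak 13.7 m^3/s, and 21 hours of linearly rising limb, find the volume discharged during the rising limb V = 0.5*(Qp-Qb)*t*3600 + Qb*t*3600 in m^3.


V = 0.5*(13.7 - 6.3)*21*3600 + 6.3*21*3600 = 756000.0000 m^3


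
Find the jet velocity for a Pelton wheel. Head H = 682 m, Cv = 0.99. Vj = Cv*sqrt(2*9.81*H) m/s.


Vj = 0.99 * sqrt(2*9.81*682) = 114.5188 m/s


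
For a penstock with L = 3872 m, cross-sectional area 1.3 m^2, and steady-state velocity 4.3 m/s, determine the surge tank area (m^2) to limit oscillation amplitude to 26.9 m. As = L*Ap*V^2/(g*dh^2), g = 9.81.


As = 3872 * 1.3 * 4.3^2 / (9.81 * 26.9^2) = 13.1112 m^2


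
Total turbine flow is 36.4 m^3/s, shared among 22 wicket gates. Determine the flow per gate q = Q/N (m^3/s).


q = 36.4 / 22 = 1.6545 m^3/s


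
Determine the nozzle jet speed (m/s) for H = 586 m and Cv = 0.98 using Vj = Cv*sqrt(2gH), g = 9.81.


Vj = 0.98 * sqrt(2*9.81*586) = 105.0810 m/s


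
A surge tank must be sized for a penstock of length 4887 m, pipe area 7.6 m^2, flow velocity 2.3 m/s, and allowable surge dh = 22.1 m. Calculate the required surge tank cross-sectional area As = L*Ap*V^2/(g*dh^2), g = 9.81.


As = 4887 * 7.6 * 2.3^2 / (9.81 * 22.1^2) = 41.0070 m^2


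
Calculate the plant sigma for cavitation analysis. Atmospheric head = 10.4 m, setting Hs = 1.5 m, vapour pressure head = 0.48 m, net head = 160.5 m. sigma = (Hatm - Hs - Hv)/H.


sigma = (10.4 - 1.5 - 0.48) / 160.5 = 0.0525


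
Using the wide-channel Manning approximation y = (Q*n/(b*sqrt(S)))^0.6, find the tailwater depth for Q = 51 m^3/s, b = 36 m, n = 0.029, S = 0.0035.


y = (51 * 0.029 / (36 * 0.0035^0.5))^0.6 = 0.8035 m


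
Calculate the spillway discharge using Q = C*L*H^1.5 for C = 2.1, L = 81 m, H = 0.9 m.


Q = 2.1 * 81 * 0.9^1.5 = 145.2339 m^3/s


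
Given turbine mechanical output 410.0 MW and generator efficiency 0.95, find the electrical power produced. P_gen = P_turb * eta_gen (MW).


P_gen = 410.0 * 0.95 = 389.5000 MW


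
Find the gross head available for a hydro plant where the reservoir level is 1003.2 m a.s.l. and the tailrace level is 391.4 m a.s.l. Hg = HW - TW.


Hg = 1003.2 - 391.4 = 611.8000 m


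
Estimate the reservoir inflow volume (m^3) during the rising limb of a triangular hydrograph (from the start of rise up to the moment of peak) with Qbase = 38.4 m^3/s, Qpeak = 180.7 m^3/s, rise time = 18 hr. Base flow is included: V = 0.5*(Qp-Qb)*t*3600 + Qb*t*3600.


V = 0.5*(180.7 - 38.4)*18*3600 + 38.4*18*3600 = 7.0988e+06 m^3


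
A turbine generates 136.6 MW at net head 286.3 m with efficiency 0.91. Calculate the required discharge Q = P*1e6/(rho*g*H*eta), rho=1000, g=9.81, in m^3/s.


Q = 136.6 * 1e6 / (1000 * 9.81 * 286.3 * 0.91) = 53.4465 m^3/s


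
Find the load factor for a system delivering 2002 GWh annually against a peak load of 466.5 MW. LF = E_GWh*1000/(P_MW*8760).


LF = 2002 * 1000 / (466.5 * 8760) = 0.4899


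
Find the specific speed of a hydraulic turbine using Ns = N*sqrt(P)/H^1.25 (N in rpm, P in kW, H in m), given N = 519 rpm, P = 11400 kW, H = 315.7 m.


Ns = 519 * 11400^0.5 / 315.7^1.25 = 41.6415


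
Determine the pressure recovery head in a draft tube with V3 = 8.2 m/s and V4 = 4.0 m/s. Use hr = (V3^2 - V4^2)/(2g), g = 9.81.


hr = (8.2^2 - 4.0^2) / (2*9.81) = 2.6116 m


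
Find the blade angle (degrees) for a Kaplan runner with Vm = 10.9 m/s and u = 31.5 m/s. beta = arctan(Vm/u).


beta = arctan(10.9 / 31.5) = 19.0872 degrees


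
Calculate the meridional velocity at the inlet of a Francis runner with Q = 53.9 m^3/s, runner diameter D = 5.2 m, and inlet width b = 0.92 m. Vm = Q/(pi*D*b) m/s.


Vm = 53.9 / (pi * 5.2 * 0.92) = 3.5863 m/s


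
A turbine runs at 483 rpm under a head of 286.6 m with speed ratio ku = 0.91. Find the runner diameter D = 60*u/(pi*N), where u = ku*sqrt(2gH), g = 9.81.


u = 0.91 * sqrt(2*9.81*286.6) = 68.2384 m/s
D = 60 * 68.2384 / (pi * 483) = 2.6983 m


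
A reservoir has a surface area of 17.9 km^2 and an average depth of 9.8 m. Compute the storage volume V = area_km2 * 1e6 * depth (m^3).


V = 17.9 * 1e6 * 9.8 = 1.7542e+08 m^3


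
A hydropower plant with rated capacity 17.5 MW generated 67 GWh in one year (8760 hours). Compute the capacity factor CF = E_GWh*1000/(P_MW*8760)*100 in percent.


CF = 67 * 1000 / (17.5 * 8760) * 100 = 43.7052 %


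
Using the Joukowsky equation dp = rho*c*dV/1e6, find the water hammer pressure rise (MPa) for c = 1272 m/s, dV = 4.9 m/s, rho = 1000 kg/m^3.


dp = 1000 * 1272 * 4.9 / 1e6 = 6.2328 MPa


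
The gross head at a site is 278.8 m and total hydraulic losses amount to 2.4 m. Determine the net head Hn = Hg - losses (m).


Hn = 278.8 - 2.4 = 276.4000 m


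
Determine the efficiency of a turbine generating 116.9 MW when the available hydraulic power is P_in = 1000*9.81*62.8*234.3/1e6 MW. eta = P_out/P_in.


P_in = 1000 * 9.81 * 62.8 * 234.3 / 1e6 = 144.3447 MW
eta = 116.9 / 144.3447 = 0.8099


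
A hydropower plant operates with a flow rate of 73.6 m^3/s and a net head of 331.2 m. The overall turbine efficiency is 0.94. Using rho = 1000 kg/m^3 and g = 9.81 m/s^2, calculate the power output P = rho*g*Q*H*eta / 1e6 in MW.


P = 1000 * 9.81 * 73.6 * 331.2 * 0.94 / 1e6 = 224.7838 MW


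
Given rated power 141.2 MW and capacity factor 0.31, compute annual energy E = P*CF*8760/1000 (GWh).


E = 141.2 * 0.31 * 8760 / 1000 = 383.4427 GWh


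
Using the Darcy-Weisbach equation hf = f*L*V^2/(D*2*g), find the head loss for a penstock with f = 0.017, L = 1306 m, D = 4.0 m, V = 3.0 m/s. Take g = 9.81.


hf = 0.017 * 1306 * 3.0^2 / (4.0 * 2 * 9.81) = 2.5461 m


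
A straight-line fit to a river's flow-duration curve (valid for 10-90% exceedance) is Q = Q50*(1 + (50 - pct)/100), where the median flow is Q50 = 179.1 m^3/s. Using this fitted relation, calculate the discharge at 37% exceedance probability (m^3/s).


Q = 179.1 * (1 + (50 - 37)/100) = 202.3830 m^3/s


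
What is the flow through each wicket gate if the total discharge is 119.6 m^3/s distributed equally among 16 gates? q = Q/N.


q = 119.6 / 16 = 7.4750 m^3/s


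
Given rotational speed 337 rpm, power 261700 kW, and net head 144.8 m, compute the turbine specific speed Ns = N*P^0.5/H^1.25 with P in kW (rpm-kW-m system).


Ns = 337 * 261700^0.5 / 144.8^1.25 = 343.2188


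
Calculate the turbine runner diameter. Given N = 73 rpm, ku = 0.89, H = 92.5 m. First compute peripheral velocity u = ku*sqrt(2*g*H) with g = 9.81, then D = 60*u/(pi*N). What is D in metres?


u = 0.89 * sqrt(2*9.81*92.5) = 37.9149 m/s
D = 60 * 37.9149 / (pi * 73) = 9.9195 m


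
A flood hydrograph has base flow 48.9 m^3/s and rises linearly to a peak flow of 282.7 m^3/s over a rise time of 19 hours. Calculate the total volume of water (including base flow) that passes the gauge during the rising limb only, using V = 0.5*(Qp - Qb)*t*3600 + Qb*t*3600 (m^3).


V = 0.5*(282.7 - 48.9)*19*3600 + 48.9*19*3600 = 1.1341e+07 m^3


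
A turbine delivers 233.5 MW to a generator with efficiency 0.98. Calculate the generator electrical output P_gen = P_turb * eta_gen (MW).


P_gen = 233.5 * 0.98 = 228.8300 MW


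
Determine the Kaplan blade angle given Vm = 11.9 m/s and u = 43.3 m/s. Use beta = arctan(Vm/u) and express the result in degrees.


beta = arctan(11.9 / 43.3) = 15.3670 degrees


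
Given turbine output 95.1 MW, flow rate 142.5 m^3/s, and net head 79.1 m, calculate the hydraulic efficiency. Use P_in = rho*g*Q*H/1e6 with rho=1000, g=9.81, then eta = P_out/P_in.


P_in = 1000 * 9.81 * 142.5 * 79.1 / 1e6 = 110.5759 MW
eta = 95.1 / 110.5759 = 0.8600


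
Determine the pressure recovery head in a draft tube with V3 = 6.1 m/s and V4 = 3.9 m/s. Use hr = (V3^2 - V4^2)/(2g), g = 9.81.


hr = (6.1^2 - 3.9^2) / (2*9.81) = 1.1213 m


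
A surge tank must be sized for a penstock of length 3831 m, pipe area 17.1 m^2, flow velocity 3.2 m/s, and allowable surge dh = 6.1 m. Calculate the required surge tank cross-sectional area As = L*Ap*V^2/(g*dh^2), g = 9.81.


As = 3831 * 17.1 * 3.2^2 / (9.81 * 6.1^2) = 1837.7208 m^2


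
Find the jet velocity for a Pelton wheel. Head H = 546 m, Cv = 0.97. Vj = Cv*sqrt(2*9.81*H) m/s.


Vj = 0.97 * sqrt(2*9.81*546) = 100.3963 m/s


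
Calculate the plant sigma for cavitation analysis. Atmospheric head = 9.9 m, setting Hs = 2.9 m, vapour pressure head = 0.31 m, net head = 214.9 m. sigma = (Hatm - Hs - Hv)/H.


sigma = (9.9 - 2.9 - 0.31) / 214.9 = 0.0311


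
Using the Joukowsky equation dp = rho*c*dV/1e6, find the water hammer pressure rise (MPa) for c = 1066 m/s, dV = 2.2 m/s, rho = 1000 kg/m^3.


dp = 1000 * 1066 * 2.2 / 1e6 = 2.3452 MPa


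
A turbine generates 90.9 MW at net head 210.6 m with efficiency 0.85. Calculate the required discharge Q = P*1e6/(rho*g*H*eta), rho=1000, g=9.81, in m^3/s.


Q = 90.9 * 1e6 / (1000 * 9.81 * 210.6 * 0.85) = 51.7628 m^3/s


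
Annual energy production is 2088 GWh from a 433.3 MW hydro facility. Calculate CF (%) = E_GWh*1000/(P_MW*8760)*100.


CF = 2088 * 1000 / (433.3 * 8760) * 100 = 55.0095 %


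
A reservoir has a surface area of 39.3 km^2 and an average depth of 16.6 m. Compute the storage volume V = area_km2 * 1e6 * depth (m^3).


V = 39.3 * 1e6 * 16.6 = 6.5238e+08 m^3


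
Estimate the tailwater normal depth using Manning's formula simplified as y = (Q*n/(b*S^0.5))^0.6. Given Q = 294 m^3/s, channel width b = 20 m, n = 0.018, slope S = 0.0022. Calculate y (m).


y = (294 * 0.018 / (20 * 0.0022^0.5))^0.6 = 2.8238 m


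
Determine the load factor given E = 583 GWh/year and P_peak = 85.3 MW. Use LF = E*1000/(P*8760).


LF = 583 * 1000 / (85.3 * 8760) = 0.7802


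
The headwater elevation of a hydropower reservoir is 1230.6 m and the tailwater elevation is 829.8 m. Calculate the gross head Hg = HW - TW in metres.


Hg = 1230.6 - 829.8 = 400.8000 m


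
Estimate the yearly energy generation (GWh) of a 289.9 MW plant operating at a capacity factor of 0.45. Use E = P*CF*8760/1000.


E = 289.9 * 0.45 * 8760 / 1000 = 1142.7858 GWh


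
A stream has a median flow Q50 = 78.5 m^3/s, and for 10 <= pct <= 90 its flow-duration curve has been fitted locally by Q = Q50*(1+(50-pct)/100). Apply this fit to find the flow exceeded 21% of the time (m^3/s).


Q = 78.5 * (1 + (50 - 21)/100) = 101.2650 m^3/s


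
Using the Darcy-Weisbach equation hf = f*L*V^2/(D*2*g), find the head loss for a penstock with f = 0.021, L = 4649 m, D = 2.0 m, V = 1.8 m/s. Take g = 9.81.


hf = 0.021 * 4649 * 1.8^2 / (2.0 * 2 * 9.81) = 8.0611 m


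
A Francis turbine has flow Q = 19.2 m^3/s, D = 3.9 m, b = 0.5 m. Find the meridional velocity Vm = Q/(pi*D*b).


Vm = 19.2 / (pi * 3.9 * 0.5) = 3.1341 m/s


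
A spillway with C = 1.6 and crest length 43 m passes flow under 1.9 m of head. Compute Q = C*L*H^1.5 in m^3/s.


Q = 1.6 * 43 * 1.9^1.5 = 180.1851 m^3/s


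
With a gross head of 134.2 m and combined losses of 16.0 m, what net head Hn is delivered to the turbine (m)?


Hn = 134.2 - 16.0 = 118.2000 m


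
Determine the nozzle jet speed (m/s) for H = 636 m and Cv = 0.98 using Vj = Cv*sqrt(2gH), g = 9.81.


Vj = 0.98 * sqrt(2*9.81*636) = 109.4723 m/s


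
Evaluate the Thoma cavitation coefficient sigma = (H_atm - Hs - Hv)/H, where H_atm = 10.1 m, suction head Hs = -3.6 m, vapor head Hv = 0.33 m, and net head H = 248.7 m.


sigma = (10.1 - (-3.6) - 0.33) / 248.7 = 0.0538


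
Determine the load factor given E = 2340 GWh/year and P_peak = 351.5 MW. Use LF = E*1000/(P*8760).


LF = 2340 * 1000 / (351.5 * 8760) = 0.7600


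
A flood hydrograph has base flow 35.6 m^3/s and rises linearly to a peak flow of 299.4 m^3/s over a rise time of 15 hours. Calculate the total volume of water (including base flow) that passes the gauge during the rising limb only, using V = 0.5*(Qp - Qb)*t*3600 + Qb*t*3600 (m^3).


V = 0.5*(299.4 - 35.6)*15*3600 + 35.6*15*3600 = 9.0450e+06 m^3


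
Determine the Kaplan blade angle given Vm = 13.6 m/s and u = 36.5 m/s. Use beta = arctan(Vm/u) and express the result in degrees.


beta = arctan(13.6 / 36.5) = 20.4355 degrees


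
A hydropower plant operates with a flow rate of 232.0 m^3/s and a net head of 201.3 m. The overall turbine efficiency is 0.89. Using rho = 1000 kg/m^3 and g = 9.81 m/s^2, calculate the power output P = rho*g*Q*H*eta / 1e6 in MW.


P = 1000 * 9.81 * 232.0 * 201.3 * 0.89 / 1e6 = 407.7470 MW


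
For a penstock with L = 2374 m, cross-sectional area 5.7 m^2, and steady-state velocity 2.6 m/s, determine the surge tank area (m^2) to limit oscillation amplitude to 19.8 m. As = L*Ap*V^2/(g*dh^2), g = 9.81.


As = 2374 * 5.7 * 2.6^2 / (9.81 * 19.8^2) = 23.7850 m^2


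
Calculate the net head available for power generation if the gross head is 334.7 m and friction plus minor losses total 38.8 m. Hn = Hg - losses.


Hn = 334.7 - 38.8 = 295.9000 m


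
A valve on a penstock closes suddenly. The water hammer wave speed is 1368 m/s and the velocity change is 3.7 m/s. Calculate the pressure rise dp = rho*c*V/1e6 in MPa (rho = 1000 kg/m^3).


dp = 1000 * 1368 * 3.7 / 1e6 = 5.0616 MPa


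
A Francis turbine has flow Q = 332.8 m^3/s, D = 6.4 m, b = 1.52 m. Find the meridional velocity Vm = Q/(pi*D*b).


Vm = 332.8 / (pi * 6.4 * 1.52) = 10.8895 m/s


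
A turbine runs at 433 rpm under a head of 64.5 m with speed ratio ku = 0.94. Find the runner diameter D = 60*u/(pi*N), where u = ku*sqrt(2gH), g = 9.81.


u = 0.94 * sqrt(2*9.81*64.5) = 33.4393 m/s
D = 60 * 33.4393 / (pi * 433) = 1.4749 m


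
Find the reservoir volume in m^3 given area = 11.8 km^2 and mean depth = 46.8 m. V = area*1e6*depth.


V = 11.8 * 1e6 * 46.8 = 5.5224e+08 m^3


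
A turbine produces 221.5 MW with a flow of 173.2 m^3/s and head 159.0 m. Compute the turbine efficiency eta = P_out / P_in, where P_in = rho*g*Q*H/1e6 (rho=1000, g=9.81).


P_in = 1000 * 9.81 * 173.2 * 159.0 / 1e6 = 270.1556 MW
eta = 221.5 / 270.1556 = 0.8199


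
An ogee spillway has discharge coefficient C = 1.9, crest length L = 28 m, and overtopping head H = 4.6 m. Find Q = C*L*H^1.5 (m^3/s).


Q = 1.9 * 28 * 4.6^1.5 = 524.8659 m^3/s


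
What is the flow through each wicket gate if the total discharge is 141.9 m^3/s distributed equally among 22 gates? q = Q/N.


q = 141.9 / 22 = 6.4500 m^3/s


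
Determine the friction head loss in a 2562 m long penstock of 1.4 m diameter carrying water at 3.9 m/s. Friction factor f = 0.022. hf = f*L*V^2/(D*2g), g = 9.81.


hf = 0.022 * 2562 * 3.9^2 / (1.4 * 2 * 9.81) = 31.2107 m


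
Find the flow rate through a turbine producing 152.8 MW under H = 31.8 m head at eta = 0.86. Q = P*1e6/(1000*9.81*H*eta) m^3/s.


Q = 152.8 * 1e6 / (1000 * 9.81 * 31.8 * 0.86) = 569.5460 m^3/s


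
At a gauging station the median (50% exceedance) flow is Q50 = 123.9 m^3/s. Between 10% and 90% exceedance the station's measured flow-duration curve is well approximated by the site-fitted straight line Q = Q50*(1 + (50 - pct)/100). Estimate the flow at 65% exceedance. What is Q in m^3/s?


Q = 123.9 * (1 + (50 - 65)/100) = 105.3150 m^3/s


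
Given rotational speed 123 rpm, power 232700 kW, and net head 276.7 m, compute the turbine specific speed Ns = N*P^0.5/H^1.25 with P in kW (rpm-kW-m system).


Ns = 123 * 232700^0.5 / 276.7^1.25 = 52.5765


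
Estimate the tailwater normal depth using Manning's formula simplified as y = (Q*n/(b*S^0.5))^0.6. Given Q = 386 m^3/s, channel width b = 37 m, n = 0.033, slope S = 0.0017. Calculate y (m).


y = (386 * 0.033 / (37 * 0.0017^0.5))^0.6 = 3.5728 m


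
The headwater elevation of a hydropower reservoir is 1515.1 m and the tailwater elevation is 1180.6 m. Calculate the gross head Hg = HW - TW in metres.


Hg = 1515.1 - 1180.6 = 334.5000 m


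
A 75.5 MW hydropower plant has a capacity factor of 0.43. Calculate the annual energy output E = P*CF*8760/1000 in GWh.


E = 75.5 * 0.43 * 8760 / 1000 = 284.3934 GWh


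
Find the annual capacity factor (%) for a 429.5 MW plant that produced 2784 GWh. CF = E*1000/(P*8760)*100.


CF = 2784 * 1000 / (429.5 * 8760) * 100 = 73.9949 %


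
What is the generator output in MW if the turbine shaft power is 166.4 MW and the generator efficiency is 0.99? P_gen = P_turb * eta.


P_gen = 166.4 * 0.99 = 164.7360 MW


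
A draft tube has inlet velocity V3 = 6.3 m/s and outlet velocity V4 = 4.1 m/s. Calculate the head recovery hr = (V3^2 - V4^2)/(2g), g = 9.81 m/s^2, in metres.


hr = (6.3^2 - 4.1^2) / (2*9.81) = 1.1662 m


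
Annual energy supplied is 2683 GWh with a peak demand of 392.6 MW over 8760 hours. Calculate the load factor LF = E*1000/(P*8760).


LF = 2683 * 1000 / (392.6 * 8760) = 0.7801


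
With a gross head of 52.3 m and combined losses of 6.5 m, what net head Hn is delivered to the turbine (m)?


Hn = 52.3 - 6.5 = 45.8000 m
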